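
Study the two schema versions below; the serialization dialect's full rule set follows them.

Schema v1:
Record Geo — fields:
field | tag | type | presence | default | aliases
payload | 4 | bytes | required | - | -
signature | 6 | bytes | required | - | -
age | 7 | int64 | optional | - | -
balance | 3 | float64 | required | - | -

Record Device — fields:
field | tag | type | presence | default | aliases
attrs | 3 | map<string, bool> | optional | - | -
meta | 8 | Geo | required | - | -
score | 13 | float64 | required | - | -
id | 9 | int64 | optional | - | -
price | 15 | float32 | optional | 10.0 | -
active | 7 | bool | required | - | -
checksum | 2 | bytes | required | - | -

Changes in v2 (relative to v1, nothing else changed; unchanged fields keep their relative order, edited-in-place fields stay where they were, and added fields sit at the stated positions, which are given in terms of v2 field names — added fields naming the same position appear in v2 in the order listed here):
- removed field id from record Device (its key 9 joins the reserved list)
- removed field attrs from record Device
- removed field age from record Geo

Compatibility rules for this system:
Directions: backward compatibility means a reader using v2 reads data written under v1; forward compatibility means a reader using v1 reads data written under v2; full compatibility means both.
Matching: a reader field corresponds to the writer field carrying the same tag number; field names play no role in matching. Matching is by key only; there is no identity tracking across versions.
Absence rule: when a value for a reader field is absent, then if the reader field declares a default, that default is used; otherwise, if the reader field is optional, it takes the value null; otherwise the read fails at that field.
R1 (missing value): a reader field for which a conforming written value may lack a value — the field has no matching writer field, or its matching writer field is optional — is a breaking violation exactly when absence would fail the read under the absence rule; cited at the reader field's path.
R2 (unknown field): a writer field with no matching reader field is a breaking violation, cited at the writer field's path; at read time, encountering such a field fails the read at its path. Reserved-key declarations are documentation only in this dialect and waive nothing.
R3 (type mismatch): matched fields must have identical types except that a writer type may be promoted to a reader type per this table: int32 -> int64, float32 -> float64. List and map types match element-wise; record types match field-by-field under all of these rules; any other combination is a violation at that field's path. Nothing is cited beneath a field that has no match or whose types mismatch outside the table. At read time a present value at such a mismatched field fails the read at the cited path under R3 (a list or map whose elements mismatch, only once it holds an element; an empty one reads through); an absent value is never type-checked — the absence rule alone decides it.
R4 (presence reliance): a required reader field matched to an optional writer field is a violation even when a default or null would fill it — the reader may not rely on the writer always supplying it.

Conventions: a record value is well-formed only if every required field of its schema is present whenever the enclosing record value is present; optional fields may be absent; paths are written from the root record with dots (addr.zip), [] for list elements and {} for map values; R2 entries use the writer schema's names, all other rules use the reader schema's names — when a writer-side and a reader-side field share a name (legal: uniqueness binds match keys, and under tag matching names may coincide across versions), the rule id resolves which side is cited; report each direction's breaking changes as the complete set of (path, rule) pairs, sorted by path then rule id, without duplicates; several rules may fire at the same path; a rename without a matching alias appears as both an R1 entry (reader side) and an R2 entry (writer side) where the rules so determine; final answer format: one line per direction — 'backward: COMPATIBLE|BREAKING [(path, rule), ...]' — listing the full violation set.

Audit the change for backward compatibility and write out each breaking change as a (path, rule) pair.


backward: BREAKING [(attrs, R2), (id, R2), (meta.age, R2)]

each type pair in Device: writer, then reader
backward for Device (reader v2, writer v1):
  meta: Geo -> Geo, writer required; from meta
  score: float64 -> float64, writer required; from score
  price: float32 -> float32, writer optional; from price
  active: bool -> bool, writer required; from active
  checksum: bytes -> bytes, writer required; from checksum
  leftover writer field: attrs
  leftover writer field: id
  meta.payload: bytes -> bytes, writer required; from meta.payload
  meta.signature: bytes -> bytes, writer required; from meta.signature
  meta.balance: float64 -> float64, writer required; from meta.balance
  leftover writer field: meta.age
  violation R2 at attrs
  violation R2 at id
  violation R2 at meta.age
  backward on Device therefore BREAKING (3)


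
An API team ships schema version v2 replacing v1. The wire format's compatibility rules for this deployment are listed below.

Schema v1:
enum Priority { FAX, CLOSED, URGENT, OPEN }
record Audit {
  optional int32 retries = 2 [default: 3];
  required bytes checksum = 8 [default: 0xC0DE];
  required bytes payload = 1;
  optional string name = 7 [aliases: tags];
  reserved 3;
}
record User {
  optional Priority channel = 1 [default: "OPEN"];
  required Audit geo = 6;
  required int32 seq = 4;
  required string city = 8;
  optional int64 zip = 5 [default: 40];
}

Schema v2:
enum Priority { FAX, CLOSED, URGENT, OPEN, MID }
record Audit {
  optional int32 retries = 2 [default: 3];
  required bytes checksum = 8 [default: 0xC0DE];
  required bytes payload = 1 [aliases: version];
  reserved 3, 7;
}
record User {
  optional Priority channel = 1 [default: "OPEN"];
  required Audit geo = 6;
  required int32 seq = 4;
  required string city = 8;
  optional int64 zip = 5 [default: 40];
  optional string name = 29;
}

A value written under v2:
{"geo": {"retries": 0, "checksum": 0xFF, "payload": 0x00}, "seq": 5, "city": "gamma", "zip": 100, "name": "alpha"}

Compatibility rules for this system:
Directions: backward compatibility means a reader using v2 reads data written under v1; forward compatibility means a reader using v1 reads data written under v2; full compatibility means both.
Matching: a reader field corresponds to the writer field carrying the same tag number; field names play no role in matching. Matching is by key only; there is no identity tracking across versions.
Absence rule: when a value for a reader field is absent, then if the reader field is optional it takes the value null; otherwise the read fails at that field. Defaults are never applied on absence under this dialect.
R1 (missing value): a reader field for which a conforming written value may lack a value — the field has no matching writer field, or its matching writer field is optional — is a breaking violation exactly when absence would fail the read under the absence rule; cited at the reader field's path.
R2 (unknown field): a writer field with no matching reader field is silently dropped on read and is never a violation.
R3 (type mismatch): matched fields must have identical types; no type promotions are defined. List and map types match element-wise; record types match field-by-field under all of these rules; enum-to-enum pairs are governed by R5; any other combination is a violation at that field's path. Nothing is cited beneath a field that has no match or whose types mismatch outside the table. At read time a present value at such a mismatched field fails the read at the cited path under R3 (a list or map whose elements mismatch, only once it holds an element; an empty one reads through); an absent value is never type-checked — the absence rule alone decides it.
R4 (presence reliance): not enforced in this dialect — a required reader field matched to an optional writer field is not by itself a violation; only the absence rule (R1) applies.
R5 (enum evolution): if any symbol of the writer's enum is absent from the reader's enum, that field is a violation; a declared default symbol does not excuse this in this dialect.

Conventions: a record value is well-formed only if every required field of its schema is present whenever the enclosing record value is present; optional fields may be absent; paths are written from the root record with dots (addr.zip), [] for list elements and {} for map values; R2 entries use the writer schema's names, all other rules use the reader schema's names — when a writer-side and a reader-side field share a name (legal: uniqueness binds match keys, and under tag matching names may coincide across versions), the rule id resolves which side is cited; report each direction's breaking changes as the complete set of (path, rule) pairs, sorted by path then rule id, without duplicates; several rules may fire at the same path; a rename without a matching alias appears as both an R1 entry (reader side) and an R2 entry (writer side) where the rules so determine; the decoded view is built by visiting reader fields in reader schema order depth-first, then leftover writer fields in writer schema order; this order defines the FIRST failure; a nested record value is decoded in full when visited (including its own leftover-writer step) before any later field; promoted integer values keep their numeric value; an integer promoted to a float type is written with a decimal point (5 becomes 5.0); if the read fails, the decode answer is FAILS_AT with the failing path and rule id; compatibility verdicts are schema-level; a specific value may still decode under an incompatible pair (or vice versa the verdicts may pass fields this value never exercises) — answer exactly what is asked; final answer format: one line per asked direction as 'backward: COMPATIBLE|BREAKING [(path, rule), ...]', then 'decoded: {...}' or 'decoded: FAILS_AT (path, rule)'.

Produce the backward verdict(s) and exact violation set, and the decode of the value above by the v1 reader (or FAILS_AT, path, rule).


backward: COMPATIBLE []; decoded: {"channel": null, "geo": {"retries": 0, "checksum": 0xFF, "payload": 0x00, "name": null}, "seq": 5, "city": "gamma", "zip": 100}

the writer's type comes first in each User pair
checking backward for User: reader v2 against writer v1:
  channel: Priority -> Priority, writer optional; from channel
  geo: Audit -> Audit, writer required; from geo
  seq: int32 -> int32, writer required; from seq
  city: string -> string, writer required; from city
  zip: int64 -> int64, writer optional; from zip
  name has no writer counterpart
  geo.retries: int32 -> int32, writer optional; from geo.retries
  geo.checksum: bytes -> bytes, writer required; from geo.checksum
  geo.payload: bytes -> bytes, writer required; from geo.payload
  geo.name (writer side), unknown to reader
  nothing fires on User: backward is COMPATIBLE
migrating the User value to v1:
  channel := null (absent, optional -> null)
  geo.retries := 0
  geo.checksum := 0xFF
  geo.payload := 0x00
  geo.name := null (absent, optional -> null)
  seq := 5
  city := "gamma"
  zip := 100
  writer name: unknown -> dropped
  => decoded: {"channel": null, "geo": {"retries": 0, "checksum": 0xFF, "payload": 0x00, "name": null}, "seq": 5, "city": "gamma", "zip": 100}
diffs on User not affecting the asked answer:
  enum Priority (field channel in record User): symbol MID added -> its effect on User is confined to the forward direction, not asked
  added field name to record User: optional string, tag 29 (in v2 it sits last) -> no rule fires on it in User's dialect; the asked verdict holds
  removed field name from record Audit (its key 7 joins the reserved list) -> no rule fires on it in User's dialect; the asked verdict holds


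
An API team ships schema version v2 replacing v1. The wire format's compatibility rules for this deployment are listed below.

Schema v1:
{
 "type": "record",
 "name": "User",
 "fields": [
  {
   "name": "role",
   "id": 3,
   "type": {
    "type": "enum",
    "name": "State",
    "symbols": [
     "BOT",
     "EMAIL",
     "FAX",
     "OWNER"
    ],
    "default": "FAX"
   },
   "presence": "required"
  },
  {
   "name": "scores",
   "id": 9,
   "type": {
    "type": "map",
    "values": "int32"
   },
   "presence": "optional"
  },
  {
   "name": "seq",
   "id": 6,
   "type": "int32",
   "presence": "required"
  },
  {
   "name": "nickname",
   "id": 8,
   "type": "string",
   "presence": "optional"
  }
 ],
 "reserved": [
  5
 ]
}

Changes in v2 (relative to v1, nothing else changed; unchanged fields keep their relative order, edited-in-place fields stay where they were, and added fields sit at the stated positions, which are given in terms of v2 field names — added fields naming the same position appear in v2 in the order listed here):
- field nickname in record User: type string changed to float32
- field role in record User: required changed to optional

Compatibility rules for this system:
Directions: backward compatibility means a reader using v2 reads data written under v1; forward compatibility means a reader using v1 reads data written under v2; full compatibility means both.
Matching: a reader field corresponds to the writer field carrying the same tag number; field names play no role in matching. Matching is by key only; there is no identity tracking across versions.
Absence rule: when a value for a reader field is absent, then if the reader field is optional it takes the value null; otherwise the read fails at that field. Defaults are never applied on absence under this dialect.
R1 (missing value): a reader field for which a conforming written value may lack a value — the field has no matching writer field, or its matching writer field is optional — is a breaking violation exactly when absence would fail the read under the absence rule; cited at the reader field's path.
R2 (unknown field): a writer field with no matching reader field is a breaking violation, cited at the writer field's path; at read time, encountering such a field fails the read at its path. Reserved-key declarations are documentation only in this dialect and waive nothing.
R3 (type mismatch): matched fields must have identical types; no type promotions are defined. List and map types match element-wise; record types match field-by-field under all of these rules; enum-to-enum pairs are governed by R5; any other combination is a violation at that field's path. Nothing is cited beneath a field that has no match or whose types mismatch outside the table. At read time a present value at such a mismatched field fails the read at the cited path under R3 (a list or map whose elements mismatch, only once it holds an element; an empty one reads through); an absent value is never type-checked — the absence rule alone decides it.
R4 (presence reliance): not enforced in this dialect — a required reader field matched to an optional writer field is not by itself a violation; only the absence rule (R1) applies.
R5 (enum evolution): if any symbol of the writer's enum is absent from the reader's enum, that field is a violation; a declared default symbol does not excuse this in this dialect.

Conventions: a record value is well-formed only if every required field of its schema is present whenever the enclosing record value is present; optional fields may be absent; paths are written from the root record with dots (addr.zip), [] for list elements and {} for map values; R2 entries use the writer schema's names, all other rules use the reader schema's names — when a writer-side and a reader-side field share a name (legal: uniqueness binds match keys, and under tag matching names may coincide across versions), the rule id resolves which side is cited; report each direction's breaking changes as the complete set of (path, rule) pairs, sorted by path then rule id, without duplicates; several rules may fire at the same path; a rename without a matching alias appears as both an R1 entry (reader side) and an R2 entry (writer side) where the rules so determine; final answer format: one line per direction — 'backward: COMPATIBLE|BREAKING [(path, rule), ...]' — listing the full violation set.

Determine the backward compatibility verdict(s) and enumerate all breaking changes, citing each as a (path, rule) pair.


arrows below run writer -> reader for User
checking backward for User: reader v2 against writer v1:
  writer required, State -> State: reader role maps from writer role
  writer optional, map<string, int32> -> map<string, int32>: reader scores maps from writer scores
  writer required, int32 -> int32: reader seq maps from writer seq
  writer optional, string -> float32: reader nickname maps from writer nickname
  R3 fires at nickname
  => backward verdict for User: BREAKING, 1 violation(s)
the other User changes do not affect what is asked:
  field role in record User: required changed to optional -> matters only for User's forward compatibility — outside the asked direction

backward: BREAKING [(nickname, R3)]


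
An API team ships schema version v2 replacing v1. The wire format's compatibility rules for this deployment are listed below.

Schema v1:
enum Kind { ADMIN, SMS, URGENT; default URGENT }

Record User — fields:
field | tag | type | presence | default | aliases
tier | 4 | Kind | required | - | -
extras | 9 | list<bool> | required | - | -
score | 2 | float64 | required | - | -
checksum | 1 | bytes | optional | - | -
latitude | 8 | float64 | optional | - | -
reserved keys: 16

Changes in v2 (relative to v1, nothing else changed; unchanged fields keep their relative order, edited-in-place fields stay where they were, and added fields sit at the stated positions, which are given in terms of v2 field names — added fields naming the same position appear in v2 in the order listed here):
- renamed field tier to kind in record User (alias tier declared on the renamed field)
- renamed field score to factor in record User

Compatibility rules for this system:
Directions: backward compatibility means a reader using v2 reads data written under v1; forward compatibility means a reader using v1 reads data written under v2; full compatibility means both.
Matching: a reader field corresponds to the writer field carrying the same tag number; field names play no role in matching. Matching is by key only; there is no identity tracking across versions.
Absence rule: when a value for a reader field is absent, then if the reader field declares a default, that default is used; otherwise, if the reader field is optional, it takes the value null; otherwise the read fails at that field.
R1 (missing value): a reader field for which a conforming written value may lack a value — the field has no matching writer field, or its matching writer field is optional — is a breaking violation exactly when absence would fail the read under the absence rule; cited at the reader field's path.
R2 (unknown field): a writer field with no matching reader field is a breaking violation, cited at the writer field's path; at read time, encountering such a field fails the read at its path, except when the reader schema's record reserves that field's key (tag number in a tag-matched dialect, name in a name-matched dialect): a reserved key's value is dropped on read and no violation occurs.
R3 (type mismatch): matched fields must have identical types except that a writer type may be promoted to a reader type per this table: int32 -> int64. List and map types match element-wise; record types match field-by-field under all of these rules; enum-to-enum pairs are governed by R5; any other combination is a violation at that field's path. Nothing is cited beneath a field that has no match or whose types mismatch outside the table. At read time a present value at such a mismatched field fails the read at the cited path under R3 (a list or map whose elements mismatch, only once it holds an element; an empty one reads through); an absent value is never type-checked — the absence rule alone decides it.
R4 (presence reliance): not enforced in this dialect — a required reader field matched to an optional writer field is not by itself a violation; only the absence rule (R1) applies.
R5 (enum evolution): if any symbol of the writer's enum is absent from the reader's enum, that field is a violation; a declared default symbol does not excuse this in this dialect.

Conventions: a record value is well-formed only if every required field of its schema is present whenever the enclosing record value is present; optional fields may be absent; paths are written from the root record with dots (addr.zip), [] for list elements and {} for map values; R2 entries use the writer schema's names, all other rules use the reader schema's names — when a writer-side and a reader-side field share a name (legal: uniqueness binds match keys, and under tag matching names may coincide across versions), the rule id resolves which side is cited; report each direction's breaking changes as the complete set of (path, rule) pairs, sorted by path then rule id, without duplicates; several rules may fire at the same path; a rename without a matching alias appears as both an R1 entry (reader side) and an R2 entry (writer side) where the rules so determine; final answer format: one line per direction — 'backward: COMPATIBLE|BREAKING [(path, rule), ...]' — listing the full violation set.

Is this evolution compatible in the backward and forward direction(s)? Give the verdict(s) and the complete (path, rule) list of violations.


backward: COMPATIBLE []; forward: COMPATIBLE []

each type pair in User: writer, then reader
backward pass over User, reader schema v2, writer schema v1:
  writer required, Kind -> Kind: reader kind maps from writer tier
  writer required, list<bool> -> list<bool>: reader extras maps from writer extras
  writer required, float64 -> float64: reader factor maps from writer score
  writer optional, bytes -> bytes: reader checksum maps from writer checksum
  writer optional, float64 -> float64: reader latitude maps from writer latitude
  nothing fires on User: backward is COMPATIBLE
forward pass over User, reader schema v1, writer schema v2:
  writer required, Kind -> Kind: reader tier maps from writer kind
  writer required, list<bool> -> list<bool>: reader extras maps from writer extras
  writer required, float64 -> float64: reader score maps from writer factor
  writer optional, bytes -> bytes: reader checksum maps from writer checksum
  writer optional, float64 -> float64: reader latitude maps from writer latitude
  nothing fires on User: forward is COMPATIBLE


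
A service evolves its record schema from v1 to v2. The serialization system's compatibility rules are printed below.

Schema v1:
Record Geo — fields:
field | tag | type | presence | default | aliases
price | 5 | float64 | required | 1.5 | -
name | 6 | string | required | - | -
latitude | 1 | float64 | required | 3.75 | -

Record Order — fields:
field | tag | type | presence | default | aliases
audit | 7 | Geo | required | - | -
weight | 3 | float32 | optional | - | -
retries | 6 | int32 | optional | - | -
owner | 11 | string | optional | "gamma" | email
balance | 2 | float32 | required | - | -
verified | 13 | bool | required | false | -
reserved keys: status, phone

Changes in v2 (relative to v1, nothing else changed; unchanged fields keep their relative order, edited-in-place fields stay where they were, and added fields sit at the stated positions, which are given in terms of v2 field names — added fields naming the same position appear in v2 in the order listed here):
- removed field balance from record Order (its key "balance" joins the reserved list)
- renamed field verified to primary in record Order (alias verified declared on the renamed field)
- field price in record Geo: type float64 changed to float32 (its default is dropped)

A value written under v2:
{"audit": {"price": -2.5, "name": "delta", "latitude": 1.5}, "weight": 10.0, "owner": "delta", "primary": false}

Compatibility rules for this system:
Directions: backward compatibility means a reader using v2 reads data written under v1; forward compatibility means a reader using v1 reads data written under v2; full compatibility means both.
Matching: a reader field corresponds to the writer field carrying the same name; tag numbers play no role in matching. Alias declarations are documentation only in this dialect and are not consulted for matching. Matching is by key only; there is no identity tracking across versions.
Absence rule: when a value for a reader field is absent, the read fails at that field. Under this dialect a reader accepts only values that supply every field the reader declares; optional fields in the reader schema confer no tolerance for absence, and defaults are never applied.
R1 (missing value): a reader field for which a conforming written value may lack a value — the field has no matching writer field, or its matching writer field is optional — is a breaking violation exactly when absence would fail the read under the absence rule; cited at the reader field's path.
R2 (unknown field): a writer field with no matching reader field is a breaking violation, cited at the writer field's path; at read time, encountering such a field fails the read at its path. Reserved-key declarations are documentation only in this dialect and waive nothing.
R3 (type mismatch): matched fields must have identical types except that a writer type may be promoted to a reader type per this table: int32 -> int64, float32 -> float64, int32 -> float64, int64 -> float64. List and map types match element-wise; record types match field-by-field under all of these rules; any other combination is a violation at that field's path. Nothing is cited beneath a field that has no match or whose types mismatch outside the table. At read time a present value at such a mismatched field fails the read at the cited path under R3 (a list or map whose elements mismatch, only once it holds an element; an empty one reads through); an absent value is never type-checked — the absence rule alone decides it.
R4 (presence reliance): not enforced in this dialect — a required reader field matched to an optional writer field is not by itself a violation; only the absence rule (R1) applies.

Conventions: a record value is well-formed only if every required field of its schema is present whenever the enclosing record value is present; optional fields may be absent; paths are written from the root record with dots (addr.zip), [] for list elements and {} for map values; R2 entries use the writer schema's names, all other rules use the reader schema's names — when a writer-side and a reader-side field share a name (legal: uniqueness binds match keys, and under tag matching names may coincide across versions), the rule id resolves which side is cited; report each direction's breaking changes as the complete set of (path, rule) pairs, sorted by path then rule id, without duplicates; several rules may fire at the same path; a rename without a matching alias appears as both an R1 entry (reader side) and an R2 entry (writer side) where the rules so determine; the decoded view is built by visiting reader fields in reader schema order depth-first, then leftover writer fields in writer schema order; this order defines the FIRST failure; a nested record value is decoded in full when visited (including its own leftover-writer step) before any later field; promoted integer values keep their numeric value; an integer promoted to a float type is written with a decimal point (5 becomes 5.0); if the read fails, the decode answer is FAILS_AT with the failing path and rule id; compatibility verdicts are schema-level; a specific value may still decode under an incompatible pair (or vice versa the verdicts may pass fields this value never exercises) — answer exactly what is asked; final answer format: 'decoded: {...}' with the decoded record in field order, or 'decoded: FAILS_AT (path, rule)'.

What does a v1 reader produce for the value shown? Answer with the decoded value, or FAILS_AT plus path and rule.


decoded: FAILS_AT (retries, R1)

arrows below run writer -> reader for Order
decode walk for Order under reader schema v1:
  audit.price := -2.5 (float32 -> float64)
  audit.name := "delta"
  audit.latitude := 1.5
  weight := 10.0
  read fails at retries under R1 (no fill)
  => FAILS_AT (retries, R1)
remaining Order differences; none change what is asked:
  removed field balance from record Order (its key "balance" joins the reserved list) -> a verdict-level change on Order — the shown value reads the same
  renamed field verified to primary in record Order (alias verified declared on the renamed field) -> a verdict-level change on Order — the shown value reads the same
  field price in record Geo: type float64 changed to float32 (its default is dropped) -> a verdict-level change on Order — the shown value reads the same


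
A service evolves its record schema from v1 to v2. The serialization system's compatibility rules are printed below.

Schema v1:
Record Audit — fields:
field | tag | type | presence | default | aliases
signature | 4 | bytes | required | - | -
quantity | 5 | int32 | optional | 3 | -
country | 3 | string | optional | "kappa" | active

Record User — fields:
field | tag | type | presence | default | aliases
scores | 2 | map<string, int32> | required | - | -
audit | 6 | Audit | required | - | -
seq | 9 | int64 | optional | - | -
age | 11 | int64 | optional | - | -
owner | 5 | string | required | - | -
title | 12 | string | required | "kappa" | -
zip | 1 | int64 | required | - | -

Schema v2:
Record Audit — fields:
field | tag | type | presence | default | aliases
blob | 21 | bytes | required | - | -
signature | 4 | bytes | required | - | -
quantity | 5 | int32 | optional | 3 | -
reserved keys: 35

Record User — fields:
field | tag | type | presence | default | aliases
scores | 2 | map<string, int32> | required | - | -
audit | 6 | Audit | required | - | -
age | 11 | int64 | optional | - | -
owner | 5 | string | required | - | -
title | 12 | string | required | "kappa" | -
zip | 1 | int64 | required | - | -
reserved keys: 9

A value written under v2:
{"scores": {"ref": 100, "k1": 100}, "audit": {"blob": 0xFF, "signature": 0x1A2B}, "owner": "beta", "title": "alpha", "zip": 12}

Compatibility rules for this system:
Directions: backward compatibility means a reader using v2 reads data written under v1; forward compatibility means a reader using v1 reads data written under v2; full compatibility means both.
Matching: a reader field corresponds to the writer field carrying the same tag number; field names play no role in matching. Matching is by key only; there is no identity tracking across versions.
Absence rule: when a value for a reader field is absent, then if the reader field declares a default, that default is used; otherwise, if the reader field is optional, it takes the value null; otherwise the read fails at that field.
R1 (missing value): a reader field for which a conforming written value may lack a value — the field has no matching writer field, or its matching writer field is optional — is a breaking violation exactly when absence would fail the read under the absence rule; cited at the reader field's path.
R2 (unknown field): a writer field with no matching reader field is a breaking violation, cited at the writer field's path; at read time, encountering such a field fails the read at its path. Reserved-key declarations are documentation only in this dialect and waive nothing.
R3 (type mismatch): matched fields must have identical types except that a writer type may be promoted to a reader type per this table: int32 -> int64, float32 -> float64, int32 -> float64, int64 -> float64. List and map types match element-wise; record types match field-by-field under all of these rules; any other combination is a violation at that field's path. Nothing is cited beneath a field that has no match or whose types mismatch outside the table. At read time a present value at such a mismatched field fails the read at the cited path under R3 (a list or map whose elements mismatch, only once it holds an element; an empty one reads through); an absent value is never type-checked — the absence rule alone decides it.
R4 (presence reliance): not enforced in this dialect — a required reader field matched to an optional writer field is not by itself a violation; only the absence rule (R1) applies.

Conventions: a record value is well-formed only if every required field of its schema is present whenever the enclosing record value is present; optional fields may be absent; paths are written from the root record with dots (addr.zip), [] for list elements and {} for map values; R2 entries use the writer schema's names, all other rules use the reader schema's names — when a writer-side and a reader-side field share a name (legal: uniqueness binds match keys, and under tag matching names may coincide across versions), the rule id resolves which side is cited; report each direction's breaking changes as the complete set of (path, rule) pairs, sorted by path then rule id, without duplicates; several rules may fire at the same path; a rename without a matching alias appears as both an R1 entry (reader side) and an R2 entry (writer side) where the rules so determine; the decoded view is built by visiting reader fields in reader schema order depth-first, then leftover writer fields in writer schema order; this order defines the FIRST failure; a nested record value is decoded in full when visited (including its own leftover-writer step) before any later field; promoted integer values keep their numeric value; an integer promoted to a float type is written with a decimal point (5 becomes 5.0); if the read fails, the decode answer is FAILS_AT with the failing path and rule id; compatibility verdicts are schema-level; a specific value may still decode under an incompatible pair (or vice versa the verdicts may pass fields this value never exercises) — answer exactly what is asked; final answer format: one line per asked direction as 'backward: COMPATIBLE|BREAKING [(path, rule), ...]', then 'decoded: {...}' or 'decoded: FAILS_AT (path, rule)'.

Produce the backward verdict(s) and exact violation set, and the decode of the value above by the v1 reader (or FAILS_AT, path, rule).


backward: BREAKING [(audit.blob, R1), (audit.country, R2), (seq, R2)]; decoded: FAILS_AT (audit.blob, R2)

each type pair in User: writer, then reader
backward on User — v2 reading data written by v1:
  scores: map<string, int32> -> map<string, int32>, writer required; from scores
  audit: Audit -> Audit, writer required; from audit
  age: int64 -> int64, writer optional; from age
  owner: string -> string, writer required; from owner
  title: string -> string, writer required; from title
  zip: int64 -> int64, writer required; from zip
  leftover writer field: seq
  no writer field matches reader audit.blob
  audit.signature: bytes -> bytes, writer required; from audit.signature
  audit.quantity: int32 -> int32, writer optional; from audit.quantity
  leftover writer field: audit.country
  rule R1 violated at audit.blob
  rule R2 violated at audit.country
  rule R2 violated at seq
  => 3 violation(s): backward is BREAKING for User
migrating the User value to v1:
  scores := {"ref": 100, "k1": 100}
  audit.signature := 0x1A2B
  audit.quantity := 3 (absent -> default)
  audit.country := "kappa" (absent -> default)
  read fails at audit.blob under R2 (unknown field)
  => FAILS_AT (audit.blob, R2)


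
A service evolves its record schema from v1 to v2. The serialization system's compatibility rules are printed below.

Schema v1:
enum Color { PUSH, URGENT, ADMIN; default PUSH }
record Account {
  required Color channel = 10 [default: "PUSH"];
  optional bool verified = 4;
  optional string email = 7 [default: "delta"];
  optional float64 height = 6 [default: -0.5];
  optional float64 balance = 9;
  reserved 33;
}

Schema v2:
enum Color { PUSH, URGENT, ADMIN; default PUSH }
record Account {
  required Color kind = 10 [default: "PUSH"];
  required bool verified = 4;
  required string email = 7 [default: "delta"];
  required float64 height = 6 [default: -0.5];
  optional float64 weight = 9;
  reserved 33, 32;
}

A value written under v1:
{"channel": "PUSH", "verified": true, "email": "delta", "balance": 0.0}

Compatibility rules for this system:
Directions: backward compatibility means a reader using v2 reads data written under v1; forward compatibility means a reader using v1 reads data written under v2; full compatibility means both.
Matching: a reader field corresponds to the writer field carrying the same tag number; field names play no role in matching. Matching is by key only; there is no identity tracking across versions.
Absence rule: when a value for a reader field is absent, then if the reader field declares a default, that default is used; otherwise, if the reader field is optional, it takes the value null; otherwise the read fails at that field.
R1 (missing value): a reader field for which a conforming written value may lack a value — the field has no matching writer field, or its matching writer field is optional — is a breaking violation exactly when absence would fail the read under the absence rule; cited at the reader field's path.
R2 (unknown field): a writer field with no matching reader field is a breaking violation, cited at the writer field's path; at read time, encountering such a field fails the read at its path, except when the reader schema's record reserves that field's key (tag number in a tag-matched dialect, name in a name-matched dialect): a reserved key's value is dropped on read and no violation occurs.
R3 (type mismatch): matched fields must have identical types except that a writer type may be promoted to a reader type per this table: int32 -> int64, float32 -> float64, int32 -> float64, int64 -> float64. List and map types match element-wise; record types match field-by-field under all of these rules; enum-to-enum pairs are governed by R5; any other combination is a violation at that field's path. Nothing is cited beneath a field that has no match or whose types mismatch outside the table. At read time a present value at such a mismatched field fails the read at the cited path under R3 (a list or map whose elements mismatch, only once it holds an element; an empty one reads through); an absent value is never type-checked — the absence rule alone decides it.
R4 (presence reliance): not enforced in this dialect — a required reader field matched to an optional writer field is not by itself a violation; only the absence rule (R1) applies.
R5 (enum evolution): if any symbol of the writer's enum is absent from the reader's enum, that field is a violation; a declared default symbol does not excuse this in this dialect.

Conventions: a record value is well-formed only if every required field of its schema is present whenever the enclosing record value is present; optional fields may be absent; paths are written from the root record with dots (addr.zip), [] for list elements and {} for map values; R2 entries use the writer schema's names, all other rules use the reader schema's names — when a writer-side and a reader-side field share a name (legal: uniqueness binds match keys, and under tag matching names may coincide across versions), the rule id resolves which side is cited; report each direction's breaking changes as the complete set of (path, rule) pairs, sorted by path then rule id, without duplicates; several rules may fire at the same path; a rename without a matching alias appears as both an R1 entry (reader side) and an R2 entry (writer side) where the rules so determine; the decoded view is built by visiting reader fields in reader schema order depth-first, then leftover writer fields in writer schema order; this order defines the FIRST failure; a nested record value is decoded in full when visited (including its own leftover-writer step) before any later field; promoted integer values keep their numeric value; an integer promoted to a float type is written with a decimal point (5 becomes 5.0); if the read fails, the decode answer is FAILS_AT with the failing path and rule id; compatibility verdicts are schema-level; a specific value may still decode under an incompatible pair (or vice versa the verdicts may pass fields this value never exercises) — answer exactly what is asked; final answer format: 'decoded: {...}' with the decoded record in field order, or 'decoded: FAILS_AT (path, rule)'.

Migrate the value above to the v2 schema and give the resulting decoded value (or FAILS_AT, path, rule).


the writer's type comes first in each Account pair
migrating the Account value to v2:
  kind := "PUSH" (from writer channel)
  verified := true
  email := "delta"
  height := -0.5 (absent -> default)
  weight := 0.0 (from writer balance)
  => decoded: {"kind": "PUSH", "verified": true, "email": "delta", "height": -0.5, "weight": 0.0}
checking off the Account differences that do not matter here:
  field verified in record Account: optional changed to required -> a verdict-level change on Account — the shown value reads the same
  field email in record Account: optional changed to required -> triggers nothing under the printed rules; the Account answer is the same either way
  field height in record Account: optional changed to required -> triggers nothing under the printed rules; the Account answer is the same either way

decoded: {"kind": "PUSH", "verified": true, "email": "delta", "height": -0.5, "weight": 0.0}
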